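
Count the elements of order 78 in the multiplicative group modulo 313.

φ(313) = 313 − 1 = 312 = 2^3 · 3 · 13.
In a cyclic group of order 312, there are φ(d) elements of order d for each divisor d of 312, and zero for non-divisors.
78 = 2 · 3 · 13 divides 312, and φ(78) = 24.

24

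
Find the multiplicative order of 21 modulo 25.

5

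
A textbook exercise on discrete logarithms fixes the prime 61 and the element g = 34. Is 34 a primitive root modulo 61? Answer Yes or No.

φ(61) = 61 − 1 = 60 = 2^2 · 3 · 5.
An element g generates (Z/61Z)^× iff g^(60/q) ≢ 1 (mod 61) for each prime q ∈ {2, 3, 5}.
34^30 ≡ 1 (mod 61)  [q = 2: ≡ 1 ✗]
34^20 ≡ 1 (mod 61)  [q = 3: ≡ 1 ✗]
34^12 ≡ 58 (mod 61)  [q = 5: ≢ 1 ✓]
34^30 ≡ 1 shows ord(34) | 30, strictly less than φ(61); not a primitive root.

No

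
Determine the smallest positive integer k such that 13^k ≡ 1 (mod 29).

14

Since 13 ∈ (Z/29Z)^×, its order divides φ(29) = 29 − 1 = 28 = 2^2 · 7.
Divisors of 28: 1, 2, 4, 7, 14, 28.
Test each divisor d:
13^1 ≡ 13 (mod 29)
13^2 ≡ 24 (mod 29)
13^4 ≡ 25 (mod 29)
13^7 ≡ 28 (mod 29)
13^14 ≡ 1 (mod 29) ✓
Hence ord(13) = 14.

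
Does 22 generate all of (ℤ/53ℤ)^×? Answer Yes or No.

Yes

φ(53) = 53 − 1 = 52 = 2^2 · 13.
Test 22^(52/q) mod 53 for each prime factor q of 52:
22^26 ≡ 52 (mod 53)  [q = 2: ≢ 1 ✓]
22^4 ≡ 49 (mod 53)  [q = 13: ≢ 1 ✓]
Every test exponent gives a nontrivial residue, hence 22 generates the full group.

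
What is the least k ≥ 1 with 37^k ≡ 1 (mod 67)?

3

By Lagrange's theorem, ord_67(37) divides φ(67) = 67 − 1 = 66 = 2 · 3 · 11.
Divisors of 66: 1, 2, 3, 6, 11, 22, 33, 66.
Test each divisor d:
37^1 ≡ 37 (mod 67)
37^2 ≡ 29 (mod 67)
37^3 ≡ 1 (mod 67) ✓
The smallest such exponent is 3, so the order of 37 is 3.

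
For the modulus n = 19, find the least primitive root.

2

φ(19) = 19 − 1 = 18 = 2 · 3^2.
g is a primitive root iff g^(18/q) ≢ 1 (mod 19) for each prime q ∈ {2, 3}.
g = 2: 2^9 ≡ 18; 2^6 ≡ 7 — none is 1, so 2 is a primitive root.
The smallest primitive root modulo 19 is 2.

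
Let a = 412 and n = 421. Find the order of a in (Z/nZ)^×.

210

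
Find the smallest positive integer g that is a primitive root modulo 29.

2

φ(29) = 29 − 1 = 28 = 2^2 · 7.
Test candidates g = 2, 3, … against the prime factors q ∈ {2, 7} of φ(29): g is a generator iff g^(28/q) ≢ 1 for every such q.
g = 2: 2^14 ≡ 28; 2^4 ≡ 16 — none is 1, so 2 is a primitive root.
So 2 is the smallest generator of (Z/29Z)^×.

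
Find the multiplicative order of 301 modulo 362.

36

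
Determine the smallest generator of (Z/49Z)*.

3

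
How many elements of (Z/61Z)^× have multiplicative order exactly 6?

2

φ(61) = 61 − 1 = 60 = 2^2 · 3 · 5.
Since (Z/61Z)^× is cyclic of order 60, the number of elements of order d is φ(d) when d | 60 and 0 otherwise.
6 = 2 · 3 divides 60, and φ(6) = 2.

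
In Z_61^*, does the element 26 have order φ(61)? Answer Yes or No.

φ(61) = 61 − 1 = 60 = 2^2 · 3 · 5.
An element g generates (Z/61Z)^× iff g^(60/q) ≢ 1 (mod 61) for each prime q ∈ {2, 3, 5}.
26^30 ≡ 60 (mod 61)  [q = 2: ≢ 1 ✓]
26^20 ≡ 13 (mod 61)  [q = 3: ≢ 1 ✓]
26^12 ≡ 9 (mod 61)  [q = 5: ≢ 1 ✓]
Every test exponent gives a nontrivial residue, hence 26 generates the full group.

Yes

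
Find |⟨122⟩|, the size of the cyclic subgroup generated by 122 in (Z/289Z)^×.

The order of 122 must divide φ(289) = φ(17^2) = 17·(17−1) = 272 = 2^4 · 17.
Divisors of 272: 1, 2, 4, 8, 16, 17, 34, 68, 136, 272.
Test each divisor d:
122^1 ≡ 122
122^2 ≡ 145
122^4 ≡ 217
122^8 ≡ 271
122^16 ≡ 35
122^17 ≡ 224
122^34 ≡ 179
122^68 ≡ 251
122^136 ≡ 288
122^272 ≡ 1
Hence ord(122) = 272.

272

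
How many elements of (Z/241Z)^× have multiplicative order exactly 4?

2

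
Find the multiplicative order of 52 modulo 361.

342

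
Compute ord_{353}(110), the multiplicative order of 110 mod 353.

352

The order of 110 must divide φ(353) = 353 − 1 = 352 = 2^5 · 11.
Divisors of 352: 1, 2, 4, 8, 11, 16, 22, 32, 44, 88, 176, 352.
Check 110^d mod 353 for each divisor in increasing order:
110^1 ≡ 110 (mod 353)
110^2 ≡ 98 (mod 353)
110^4 ≡ 73 (mod 353)
110^8 ≡ 34 (mod 353)
110^11 ≡ 106 (mod 353)
110^16 ≡ 97 (mod 353)
110^22 ≡ 293 (mod 353)
110^32 ≡ 231 (mod 353)
110^44 ≡ 70 (mod 353)
110^88 ≡ 311 (mod 353)
110^176 ≡ 352 (mod 353)
110^352 ≡ 1 (mod 353) ✓
The smallest such exponent is 352, so the order of 110 is 352.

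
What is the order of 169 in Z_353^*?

By Lagrange's theorem, ord_353(169) divides φ(353) = 353 − 1 = 352 = 2^5 · 11.
Divisors of 352: 1, 2, 4, 8, 11, 16, 22, 32, 44, 88, 176, 352.
Test each divisor d:
169^1 ≡ 169
169^2 ≡ 321
169^4 ≡ 318
169^8 ≡ 166
169^11 ≡ 304
169^16 ≡ 22
169^22 ≡ 283
169^32 ≡ 131
169^44 ≡ 311
169^88 ≡ 352
169^176 ≡ 1
So ord_353(169) = 176.

176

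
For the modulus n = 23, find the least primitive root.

5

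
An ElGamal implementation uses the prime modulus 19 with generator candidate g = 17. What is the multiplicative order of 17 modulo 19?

9

Since 17 ∈ (Z/19Z)^×, its order divides φ(19) = 19 − 1 = 18 = 2 · 3^2.
Divisors of 18: 1, 2, 3, 6, 9, 18.
Compute 17^d (mod 19) for the divisors d until we hit 1:
17^1 ≡ 17 (mod 19)
17^2 ≡ 4 (mod 19)
17^3 ≡ 11 (mod 19)
17^6 ≡ 7 (mod 19)
17^9 ≡ 1 (mod 19) ✓
So ord_19(17) = 9.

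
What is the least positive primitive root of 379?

2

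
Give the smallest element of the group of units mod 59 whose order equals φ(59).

2

φ(59) = 59 − 1 = 58 = 2 · 29.
Test candidates g = 2, 3, … against the prime factors q ∈ {2, 29} of φ(59): g is a generator iff g^(58/q) ≢ 1 for every such q.
g = 2: 2^29 ≡ 58; 2^2 ≡ 4 — none is 1, so 2 is a primitive root.
Hence the least primitive root of 59 is 2.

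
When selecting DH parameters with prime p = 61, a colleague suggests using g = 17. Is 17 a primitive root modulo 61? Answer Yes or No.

Yes

φ(61) = 61 − 1 = 60 = 2^2 · 3 · 5.
It suffices to check that the order of 17 is not a proper divisor of 60: compute 17^(60/q) for q ∈ {2, 3, 5}.
17^30 ≡ 60 (mod 61)  [q = 2: ≢ 1 ✓]
17^20 ≡ 13 (mod 61)  [q = 3: ≢ 1 ✓]
17^12 ≡ 20 (mod 61)  [q = 5: ≢ 1 ✓]
All checks pass, so 17 has order 60 and is a primitive root modulo 61.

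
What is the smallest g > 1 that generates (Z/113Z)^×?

3

φ(113) = 113 − 1 = 112 = 2^4 · 7.
g is a primitive root iff g^(112/q) ≢ 1 (mod 113) for each prime q ∈ {2, 7}.
g = 2: 2^56 ≡ 1 — hits 1, so not a primitive root.
g = 3: 3^56 ≡ 112; 3^16 ≡ 49 — none is 1, so 3 is a primitive root.
Hence the least primitive root of 113 is 3.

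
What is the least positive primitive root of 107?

2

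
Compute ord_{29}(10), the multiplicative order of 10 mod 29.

28

Since 10 ∈ (Z/29Z)^×, its order divides φ(29) = 29 − 1 = 28 = 2^2 · 7.
Divisors of 28: 1, 2, 4, 7, 14, 28.
Test each divisor d:
10^1 ≡ 10 (mod 29)
10^2 ≡ 13 (mod 29)
10^4 ≡ 24 (mod 29)
10^7 ≡ 17 (mod 29)
10^14 ≡ 28 (mod 29)
10^28 ≡ 1 (mod 29) ✓
Therefore the multiplicative order of 10 modulo 29 is 28.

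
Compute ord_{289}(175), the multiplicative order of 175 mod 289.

272

Since 175 ∈ (Z/289Z)^×, its order divides φ(289) = φ(17^2) = 17·(17−1) = 272 = 2^4 · 17.
Divisors of 272: 1, 2, 4, 8, 16, 17, 34, 68, 136, 272.
Evaluate successive powers at the divisors of 272:
175^1 ≡ 175
175^2 ≡ 280
175^4 ≡ 81
175^8 ≡ 203
175^16 ≡ 171
175^17 ≡ 158
175^34 ≡ 110
175^68 ≡ 251
175^136 ≡ 288
175^272 ≡ 1
The smallest such exponent is 272, so the order of 175 is 272.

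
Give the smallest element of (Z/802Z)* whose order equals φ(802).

3

φ(802) = φ(2)·φ(401) = 1·400 = 400 = 2^4 · 5^2.
Test candidates g = 2, 3, … against the prime factors q ∈ {2, 5} of φ(802): g is a generator iff g^(400/q) ≢ 1 for every such q.
g = 2: gcd(2, 802) = 2 > 1, not a unit — skip.
g = 3: 3^200 ≡ 801; 3^80 ≡ 473 — none is 1, so 3 is a primitive root.
Hence the least primitive root of 802 is 3.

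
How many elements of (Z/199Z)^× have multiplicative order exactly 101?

0

φ(199) = 199 − 1 = 198 = 2 · 3^2 · 11.
(Z/199Z)^× is cyclic (|G| = 198); a cyclic group of order m has exactly φ(d) elements of each order d | m, and none otherwise.
101 does not divide 198, so no element of (Z/199Z)^× has order 101.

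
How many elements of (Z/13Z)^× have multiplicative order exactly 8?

0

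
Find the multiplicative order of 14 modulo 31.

Since 14 ∈ (Z/31Z)^×, its order divides φ(31) = 31 − 1 = 30 = 2 · 3 · 5.
Divisors of 30: 1, 2, 3, 5, 6, 10, 15, 30.
Compute 14^d (mod 31) for the divisors d until we hit 1:
14^1 ≡ 14 (mod 31)
14^2 ≡ 10 (mod 31)
14^3 ≡ 16 (mod 31)
14^5 ≡ 5 (mod 31)
14^6 ≡ 8 (mod 31)
14^10 ≡ 25 (mod 31)
14^15 ≡ 1 (mod 31) ✓
Hence ord(14) = 15.

15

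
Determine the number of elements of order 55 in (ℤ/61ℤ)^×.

φ(61) = 61 − 1 = 60 = 2^2 · 3 · 5.
In a cyclic group of order 60, there are φ(d) elements of order d for each divisor d of 60, and zero for non-divisors.
Here 60 is not a multiple of 55, so there are no elements of order 55.

0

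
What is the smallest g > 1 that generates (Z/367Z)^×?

φ(367) = 367 − 1 = 366 = 2 · 3 · 61.
Test candidates g = 2, 3, … against the prime factors q ∈ {2, 3, 61} of φ(367): g is a generator iff g^(366/q) ≢ 1 for every such q.
g = 2: 2^183 ≡ 1 — hits 1, so not a primitive root.
g = 3: 3^183 ≡ 366; 3^122 ≡ 1 — hits 1, so not a primitive root.
g = 4: 4^183 ≡ 1 — hits 1, so not a primitive root.
g = 5: 5^183 ≡ 366; 5^122 ≡ 1 — hits 1, so not a primitive root.
g = 6: 6^183 ≡ 366; 6^122 ≡ 283; 6^6 ≡ 47 — none is 1, so 6 is a primitive root.
The smallest primitive root modulo 367 is 6.

6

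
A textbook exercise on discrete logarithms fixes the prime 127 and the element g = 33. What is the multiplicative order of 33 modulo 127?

42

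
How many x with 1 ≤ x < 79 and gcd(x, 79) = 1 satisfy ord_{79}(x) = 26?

12

φ(79) = 79 − 1 = 78 = 2 · 3 · 13.
(Z/79Z)^× is cyclic (|G| = 78); a cyclic group of order m has exactly φ(d) elements of each order d | m, and none otherwise.
26 = 2 · 13 divides 78, and φ(26) = 12.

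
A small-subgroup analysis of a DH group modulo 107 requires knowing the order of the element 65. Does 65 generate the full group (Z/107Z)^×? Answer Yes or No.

Yes

φ(107) = 107 − 1 = 106 = 2 · 53.
65 is a primitive root mod 107 iff 65^(φ(107)/q) ≢ 1 for every prime q | φ(107), i.e. q ∈ {2, 53}.
65^53 ≡ 106 (mod 107)  [q = 2: ≢ 1 ✓]
65^2 ≡ 52 (mod 107)  [q = 53: ≢ 1 ✓]
None equal 1, so ord_107(65) = 106: 65 is a primitive root.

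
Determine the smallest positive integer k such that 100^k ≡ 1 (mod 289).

The order of 100 must divide φ(289) = φ(17^2) = 17·(17−1) = 272 = 2^4 · 17.
Divisors of 272: 1, 2, 4, 8, 16, 17, 34, 68, 136, 272.
Evaluate successive powers at the divisors of 272:
100^1 ≡ 100
100^2 ≡ 174
100^4 ≡ 220
100^8 ≡ 137
100^16 ≡ 273
100^17 ≡ 134
100^34 ≡ 38
100^68 ≡ 288
100^136 ≡ 1
So ord_289(100) = 136.

136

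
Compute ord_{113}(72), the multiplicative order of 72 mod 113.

By Lagrange's theorem, ord_113(72) divides φ(113) = 113 − 1 = 112 = 2^4 · 7.
Divisors of 112: 1, 2, 4, 7, 8, 14, 16, 28, 56, 112.
Test each divisor d:
72^1 ≡ 72 (mod 113)
72^2 ≡ 99 (mod 113)
72^4 ≡ 83 (mod 113)
72^7 ≡ 69 (mod 113)
72^8 ≡ 109 (mod 113)
72^14 ≡ 15 (mod 113)
72^16 ≡ 16 (mod 113)
72^28 ≡ 112 (mod 113)
72^56 ≡ 1 (mod 113) ✓
Hence ord(72) = 56.

56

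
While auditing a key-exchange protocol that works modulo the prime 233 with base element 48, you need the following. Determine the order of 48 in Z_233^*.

232

By Lagrange's theorem, ord_233(48) divides φ(233) = 233 − 1 = 232 = 2^3 · 29.
Divisors of 232: 1, 2, 4, 8, 29, 58, 116, 232.
Compute 48^d (mod 233) for the divisors d until we hit 1:
48^1 ≡ 48 (mod 233)
48^2 ≡ 207 (mod 233)
48^4 ≡ 210 (mod 233)
48^8 ≡ 63 (mod 233)
48^29 ≡ 221 (mod 233)
48^58 ≡ 144 (mod 233)
48^116 ≡ 232 (mod 233)
48^232 ≡ 1 (mod 233) ✓
The smallest such exponent is 232, so the order of 48 is 232.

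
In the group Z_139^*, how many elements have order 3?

2

φ(139) = 139 − 1 = 138 = 2 · 3 · 23.
(Z/139Z)^× is cyclic (|G| = 138); a cyclic group of order m has exactly φ(d) elements of each order d | m, and none otherwise.
3 | 138, and φ(3) = 3 − 1 = 2.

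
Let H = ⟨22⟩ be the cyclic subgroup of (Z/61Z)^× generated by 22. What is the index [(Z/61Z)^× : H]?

4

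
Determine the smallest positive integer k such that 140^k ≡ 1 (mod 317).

ord(140) | φ(317) = 317 − 1 = 316 = 2^2 · 79.
Divisors of 316: 1, 2, 4, 79, 158, 316.
Test each divisor d:
140^1 ≡ 140
140^2 ≡ 263
140^4 ≡ 63
140^79 ≡ 114
140^158 ≡ 316
140^316 ≡ 1
The smallest such exponent is 316, so the order of 140 is 316.

316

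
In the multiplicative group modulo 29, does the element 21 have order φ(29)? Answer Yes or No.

Yes

φ(29) = 29 − 1 = 28 = 2^2 · 7.
An element g generates (Z/29Z)^× iff g^(28/q) ≢ 1 (mod 29) for each prime q ∈ {2, 7}.
21^14 ≡ 28 (mod 29)  [q = 2: ≢ 1 ✓]
21^4 ≡ 7 (mod 29)  [q = 7: ≢ 1 ✓]
Every test exponent gives a nontrivial residue, hence 21 generates the full group.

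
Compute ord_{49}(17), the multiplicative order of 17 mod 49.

42

The order of 17 must divide φ(49) = φ(7^2) = 7·(7−1) = 42 = 2 · 3 · 7.
Divisors of 42: 1, 2, 3, 6, 7, 14, 21, 42.
Evaluate successive powers at the divisors of 42:
17^1 ≡ 17 (mod 49)
17^2 ≡ 44 (mod 49)
17^3 ≡ 13 (mod 49)
17^6 ≡ 22 (mod 49)
17^7 ≡ 31 (mod 49)
17^14 ≡ 30 (mod 49)
17^21 ≡ 48 (mod 49)
17^42 ≡ 1 (mod 49) ✓
The smallest such exponent is 42, so the order of 17 is 42.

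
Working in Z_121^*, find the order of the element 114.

By Lagrange's theorem, ord_121(114) divides φ(121) = φ(11^2) = 11·(11−1) = 110 = 2 · 5 · 11.
Divisors of 110: 1, 2, 5, 10, 11, 22, 55, 110.
Evaluate successive powers at the divisors of 110:
114^1 ≡ 114 (mod 121)
114^2 ≡ 49 (mod 121)
114^5 ≡ 12 (mod 121)
114^10 ≡ 23 (mod 121)
114^11 ≡ 81 (mod 121)
114^22 ≡ 27 (mod 121)
114^55 ≡ 1 (mod 121) ✓
Hence ord(114) = 55.

55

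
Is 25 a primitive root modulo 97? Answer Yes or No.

φ(97) = 97 − 1 = 96 = 2^5 · 3.
It suffices to check that the order of 25 is not a proper divisor of 96: compute 25^(96/q) for q ∈ {2, 3}.
25^48 ≡ 1 (mod 97)  [q = 2: ≡ 1 ✗]
25^32 ≡ 61 (mod 97)  [q = 3: ≢ 1 ✓]
25^48 ≡ 1 shows ord(25) | 48, strictly less than φ(97); not a primitive root.

No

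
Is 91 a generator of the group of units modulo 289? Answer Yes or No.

Yes

φ(289) = φ(17^2) = 17·(17−1) = 272 = 2^4 · 17.
It suffices to check that the order of 91 is not a proper divisor of 272: compute 91^(272/q) for q ∈ {2, 17}.
91^136 ≡ 288 (mod 289)  [q = 2: ≢ 1 ✓]
91^16 ≡ 137 (mod 289)  [q = 17: ≢ 1 ✓]
None equal 1, so ord_289(91) = 272: 91 is a primitive root.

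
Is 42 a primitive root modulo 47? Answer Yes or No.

No

φ(47) = 47 − 1 = 46 = 2 · 23.
An element g generates (Z/47Z)^× iff g^(46/q) ≢ 1 (mod 47) for each prime q ∈ {2, 23}.
42^23 ≡ 1 (mod 47)  [q = 2: ≡ 1 ✗]
42^2 ≡ 25 (mod 47)  [q = 23: ≢ 1 ✓]
The check at q = 2 fails, so 42 generates a proper subgroup.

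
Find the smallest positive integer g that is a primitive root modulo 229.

6

φ(229) = 229 − 1 = 228 = 2^2 · 3 · 19.
g is a primitive root iff g^(228/q) ≢ 1 (mod 229) for each prime q ∈ {2, 3, 19}.
g = 2: 2^114 ≡ 228; 2^76 ≡ 1 — hits 1, so not a primitive root.
g = 3: 3^114 ≡ 1 — hits 1, so not a primitive root.
g = 4: 4^114 ≡ 1 — hits 1, so not a primitive root.
g = 5: 5^114 ≡ 1 — hits 1, so not a primitive root.
g = 6: 6^114 ≡ 228; 6^76 ≡ 134; 6^12 ≡ 165 — none is 1, so 6 is a primitive root.
The smallest primitive root modulo 229 is 6.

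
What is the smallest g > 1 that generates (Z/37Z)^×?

2

φ(37) = 37 − 1 = 36 = 2^2 · 3^2.
Test candidates g = 2, 3, … against the prime factors q ∈ {2, 3} of φ(37): g is a generator iff g^(36/q) ≢ 1 for every such q.
g = 2: 2^18 ≡ 36; 2^12 ≡ 26 — none is 1, so 2 is a primitive root.
So 2 is the smallest generator of (Z/37Z)^×.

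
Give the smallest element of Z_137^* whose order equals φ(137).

3

φ(137) = 137 − 1 = 136 = 2^3 · 17.
g is a primitive root iff g^(136/q) ≢ 1 (mod 137) for each prime q ∈ {2, 17}.
g = 2: 2^68 ≡ 1 — hits 1, so not a primitive root.
g = 3: 3^68 ≡ 136; 3^8 ≡ 122 — none is 1, so 3 is a primitive root.
Hence the least primitive root of 137 is 3.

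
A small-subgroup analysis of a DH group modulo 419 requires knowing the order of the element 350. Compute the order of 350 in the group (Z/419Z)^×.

The order of 350 must divide φ(419) = 419 − 1 = 418 = 2 · 11 · 19.
Divisors of 418: 1, 2, 11, 19, 22, 38, 209, 418.
Test each divisor d:
350^1 ≡ 350
350^2 ≡ 152
350^11 ≡ 418
350^19 ≡ 290
350^22 ≡ 1
So ord_419(350) = 22.

22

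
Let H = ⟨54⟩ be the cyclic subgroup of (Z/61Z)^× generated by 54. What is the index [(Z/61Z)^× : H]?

1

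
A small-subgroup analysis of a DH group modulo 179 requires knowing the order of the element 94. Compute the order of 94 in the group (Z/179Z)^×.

ord(94) | φ(179) = 179 − 1 = 178 = 2 · 89.
Divisors of 178: 1, 2, 89, 178.
Test each divisor d:
94^1 ≡ 94 (mod 179)
94^2 ≡ 65 (mod 179)
94^89 ≡ 178 (mod 179)
94^178 ≡ 1 (mod 179) ✓
Hence ord(94) = 178.

178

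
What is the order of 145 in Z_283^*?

ord(145) | φ(283) = 283 − 1 = 282 = 2 · 3 · 47.
Divisors of 282: 1, 2, 3, 6, 47, 94, 141, 282.
Compute 145^d (mod 283) for the divisors d until we hit 1:
145^1 ≡ 145 (mod 283)
145^2 ≡ 83 (mod 283)
145^3 ≡ 149 (mod 283)
145^6 ≡ 127 (mod 283)
145^47 ≡ 45 (mod 283)
145^94 ≡ 44 (mod 283)
145^141 ≡ 282 (mod 283)
145^282 ≡ 1 (mod 283) ✓
Hence ord(145) = 282.

282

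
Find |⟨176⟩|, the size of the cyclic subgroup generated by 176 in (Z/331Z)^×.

ord(176) | φ(331) = 331 − 1 = 330 = 2 · 3 · 5 · 11.
Divisors of 330: 1, 2, 3, 5, 6, 10, 11, 15, 22, 30, 33, 55, 66, 110, 165, 330.
Check 176^d mod 331 for each divisor in increasing order:
176^1 ≡ 176 (mod 331)
176^2 ≡ 193 (mod 331)
176^3 ≡ 206 (mod 331)
176^5 ≡ 38 (mod 331)
176^6 ≡ 68 (mod 331)
176^10 ≡ 120 (mod 331)
176^11 ≡ 267 (mod 331)
176^15 ≡ 257 (mod 331)
176^22 ≡ 124 (mod 331)
176^30 ≡ 180 (mod 331)
176^33 ≡ 8 (mod 331)
176^55 ≡ 330 (mod 331)
176^66 ≡ 64 (mod 331)
176^110 ≡ 1 (mod 331) ✓
Hence ord(176) = 110.

110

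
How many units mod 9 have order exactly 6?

φ(9) = φ(3^2) = 3·(3−1) = 6 = 2 · 3.
Since (Z/9Z)^× is cyclic of order 6, the number of elements of order d is φ(d) when d | 6 and 0 otherwise.
6 = 2 · 3 divides 6, and φ(6) = 2.

2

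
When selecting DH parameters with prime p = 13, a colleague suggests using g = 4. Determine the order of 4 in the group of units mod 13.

6

Since 4 ∈ (Z/13Z)^×, its order divides φ(13) = 13 − 1 = 12 = 2^2 · 3.
Divisors of 12: 1, 2, 3, 4, 6, 12.
Test each divisor d:
4^1 ≡ 4 (mod 13)
4^2 ≡ 3 (mod 13)
4^3 ≡ 12 (mod 13)
4^4 ≡ 9 (mod 13)
4^6 ≡ 1 (mod 13) ✓
So ord_13(4) = 6.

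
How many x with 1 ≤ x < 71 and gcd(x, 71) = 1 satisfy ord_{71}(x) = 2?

φ(71) = 71 − 1 = 70 = 2 · 5 · 7.
Since (Z/71Z)^× is cyclic of order 70, the number of elements of order d is φ(d) when d | 70 and 0 otherwise.
2 | 70, and φ(2) = 2 − 1 = 1.

1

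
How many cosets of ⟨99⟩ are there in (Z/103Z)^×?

1

By Lagrange's theorem, ord_103(99) divides φ(103) = 103 − 1 = 102 = 2 · 3 · 17.
Divisors of 102: 1, 2, 3, 6, 17, 34, 51, 102.
Compute 99^d (mod 103) for the divisors d until we hit 1:
99^1 ≡ 99
99^2 ≡ 16
99^3 ≡ 39
99^6 ≡ 79
99^17 ≡ 57
99^34 ≡ 56
99^51 ≡ 102
99^102 ≡ 1
The order of 99 is 102, so the subgroup it generates has 102 elements.
Index = |(Z/103Z)^×| / |⟨99⟩| = 102 / 102 = 1.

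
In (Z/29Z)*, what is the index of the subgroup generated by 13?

ord(13) | φ(29) = 29 − 1 = 28 = 2^2 · 7.
Divisors of 28: 1, 2, 4, 7, 14, 28.
Evaluate successive powers at the divisors of 28:
13^1 ≡ 13 (mod 29)
13^2 ≡ 24 (mod 29)
13^4 ≡ 25 (mod 29)
13^7 ≡ 28 (mod 29)
13^14 ≡ 1 (mod 29) ✓
Thus |⟨13⟩| = ord(13) = 14.
[(Z/29Z)^× : ⟨13⟩] = 28/14 = 2.

2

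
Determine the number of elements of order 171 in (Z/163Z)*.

φ(163) = 163 − 1 = 162 = 2 · 3^4.
In a cyclic group of order 162, there are φ(d) elements of order d for each divisor d of 162, and zero for non-divisors.
Since 171 ∤ 162, the count is 0.

0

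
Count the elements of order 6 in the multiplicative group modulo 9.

2

φ(9) = φ(3^2) = 3·(3−1) = 6 = 2 · 3.
In a cyclic group of order 6, there are φ(d) elements of order d for each divisor d of 6, and zero for non-divisors.
6 = 2 · 3 divides 6, and φ(6) = 2.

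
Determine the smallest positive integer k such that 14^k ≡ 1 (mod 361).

342

ord(14) | φ(361) = φ(19^2) = 19·(19−1) = 342 = 2 · 3^2 · 19.
Divisors of 342: 1, 2, 3, 6, 9, 18, 19, 38, 57, 114, 171, 342.
Test each divisor d:
14^1 ≡ 14
14^2 ≡ 196
14^3 ≡ 217
14^6 ≡ 159
14^9 ≡ 208
14^18 ≡ 305
14^19 ≡ 299
14^38 ≡ 234
14^57 ≡ 293
14^114 ≡ 292
14^171 ≡ 360
14^342 ≡ 1
Hence ord(14) = 342.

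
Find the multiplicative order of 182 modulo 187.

80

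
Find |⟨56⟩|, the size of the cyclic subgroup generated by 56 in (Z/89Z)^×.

88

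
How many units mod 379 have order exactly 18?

6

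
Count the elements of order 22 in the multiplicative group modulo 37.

φ(37) = 37 − 1 = 36 = 2^2 · 3^2.
Since (Z/37Z)^× is cyclic of order 36, the number of elements of order d is φ(d) when d | 36 and 0 otherwise.
22 does not divide 36, so no element of (Z/37Z)^× has order 22.

0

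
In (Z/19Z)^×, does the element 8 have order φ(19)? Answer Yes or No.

No

φ(19) = 19 − 1 = 18 = 2 · 3^2.
It suffices to check that the order of 8 is not a proper divisor of 18: compute 8^(18/q) for q ∈ {2, 3}.
8^9 ≡ 18 (mod 19)  [q = 2: ≢ 1 ✓]
8^6 ≡ 1 (mod 19)  [q = 3: ≡ 1 ✗]
8^6 ≡ 1 shows ord(8) | 6, strictly less than φ(19); not a primitive root.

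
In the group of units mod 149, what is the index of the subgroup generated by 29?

4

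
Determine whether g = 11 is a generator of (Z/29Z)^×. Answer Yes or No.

φ(29) = 29 − 1 = 28 = 2^2 · 7.
It suffices to check that the order of 11 is not a proper divisor of 28: compute 11^(28/q) for q ∈ {2, 7}.
11^14 ≡ 28 (mod 29)  [q = 2: ≢ 1 ✓]
11^4 ≡ 25 (mod 29)  [q = 7: ≢ 1 ✓]
All checks pass, so 11 has order 28 and is a primitive root modulo 29.

Yes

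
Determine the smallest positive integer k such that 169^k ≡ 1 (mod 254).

63

Since 169 ∈ (Z/254Z)^×, its order divides φ(254) = φ(2)·φ(127) = 1·126 = 126 = 2 · 3^2 · 7.
Divisors of 126: 1, 2, 3, 6, 7, 9, 14, 18, 21, 42, 63, 126.
Check 169^d mod 254 for each divisor in increasing order:
169^1 ≡ 169
169^2 ≡ 113
169^3 ≡ 47
169^6 ≡ 177
169^7 ≡ 195
169^9 ≡ 191
169^14 ≡ 179
169^18 ≡ 159
169^21 ≡ 107
169^42 ≡ 19
169^63 ≡ 1
So ord_254(169) = 63.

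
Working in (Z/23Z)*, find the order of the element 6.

11

Since 6 ∈ (Z/23Z)^×, its order divides φ(23) = 23 − 1 = 22 = 2 · 11.
Divisors of 22: 1, 2, 11, 22.
Compute 6^d (mod 23) for the divisors d until we hit 1:
6^1 ≡ 6 (mod 23)
6^2 ≡ 13 (mod 23)
6^11 ≡ 1 (mod 23) ✓
The smallest such exponent is 11, so the order of 6 is 11.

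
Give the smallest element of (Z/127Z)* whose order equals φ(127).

φ(127) = 127 − 1 = 126 = 2 · 3^2 · 7.
g is a primitive root iff g^(126/q) ≢ 1 (mod 127) for each prime q ∈ {2, 3, 7}.
g = 2: 2^63 ≡ 1 — hits 1, so not a primitive root.
g = 3: 3^63 ≡ 126; 3^42 ≡ 107; 3^18 ≡ 4 — none is 1, so 3 is a primitive root.
Hence the least primitive root of 127 is 3.

3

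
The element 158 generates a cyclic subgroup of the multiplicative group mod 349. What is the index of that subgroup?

4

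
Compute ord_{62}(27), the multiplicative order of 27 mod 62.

10

By Lagrange's theorem, ord_62(27) divides φ(62) = φ(2)·φ(31) = 1·30 = 30 = 2 · 3 · 5.
Divisors of 30: 1, 2, 3, 5, 6, 10, 15, 30.
Evaluate successive powers at the divisors of 30:
27^1 ≡ 27 (mod 62)
27^2 ≡ 47 (mod 62)
27^3 ≡ 29 (mod 62)
27^5 ≡ 61 (mod 62)
27^6 ≡ 35 (mod 62)
27^10 ≡ 1 (mod 62) ✓
The smallest such exponent is 10, so the order of 27 is 10.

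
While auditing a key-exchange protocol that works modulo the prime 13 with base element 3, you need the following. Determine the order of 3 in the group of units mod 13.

3

By Lagrange's theorem, ord_13(3) divides φ(13) = 13 − 1 = 12 = 2^2 · 3.
Divisors of 12: 1, 2, 3, 4, 6, 12.
Check 3^d mod 13 for each divisor in increasing order:
3^1 ≡ 3
3^2 ≡ 9
3^3 ≡ 1
The smallest such exponent is 3, so the order of 3 is 3.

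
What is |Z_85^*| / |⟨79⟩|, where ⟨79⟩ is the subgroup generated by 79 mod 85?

4

By Lagrange's theorem, ord_85(79) divides φ(85) = φ(5·17) = (5−1)·(17−1) = 4·16 = 64 = 2^6.
Divisors of 64: 1, 2, 4, 8, 16, 32, 64.
Compute 79^d (mod 85) for the divisors d until we hit 1:
79^1 ≡ 79 (mod 85)
79^2 ≡ 36 (mod 85)
79^4 ≡ 21 (mod 85)
79^8 ≡ 16 (mod 85)
79^16 ≡ 1 (mod 85) ✓
The order of 79 is 16, so the subgroup it generates has 16 elements.
[(Z/85Z)^× : ⟨79⟩] = 64/16 = 4.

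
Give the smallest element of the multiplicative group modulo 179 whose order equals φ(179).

2

φ(179) = 179 − 1 = 178 = 2 · 89.
Test candidates g = 2, 3, … against the prime factors q ∈ {2, 89} of φ(179): g is a generator iff g^(178/q) ≢ 1 for every such q.
g = 2: 2^89 ≡ 178; 2^2 ≡ 4 — none is 1, so 2 is a primitive root.
Hence the least primitive root of 179 is 2.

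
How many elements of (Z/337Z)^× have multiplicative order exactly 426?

0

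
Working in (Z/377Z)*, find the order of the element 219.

84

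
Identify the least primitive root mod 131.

2

φ(131) = 131 − 1 = 130 = 2 · 5 · 13.
Test candidates g = 2, 3, … against the prime factors q ∈ {2, 5, 13} of φ(131): g is a generator iff g^(130/q) ≢ 1 for every such q.
g = 2: 2^65 ≡ 130; 2^26 ≡ 53; 2^10 ≡ 107 — none is 1, so 2 is a primitive root.
So 2 is the smallest generator of (Z/131Z)^×.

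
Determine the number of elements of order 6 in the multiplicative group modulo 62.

2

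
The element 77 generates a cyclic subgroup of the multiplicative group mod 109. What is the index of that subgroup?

3

By Lagrange's theorem, ord_109(77) divides φ(109) = 109 − 1 = 108 = 2^2 · 3^3.
Divisors of 108: 1, 2, 3, 4, 6, 9, 12, 18, 27, 36, 54, 108.
Compute 77^d (mod 109) for the divisors d until we hit 1:
77^1 ≡ 77 (mod 109)
77^2 ≡ 43 (mod 109)
77^3 ≡ 41 (mod 109)
77^4 ≡ 105 (mod 109)
77^6 ≡ 46 (mod 109)
77^9 ≡ 33 (mod 109)
77^12 ≡ 45 (mod 109)
77^18 ≡ 108 (mod 109)
77^27 ≡ 76 (mod 109)
77^36 ≡ 1 (mod 109) ✓
The order of 77 is 36, so the subgroup it generates has 36 elements.
[(Z/109Z)^× : ⟨77⟩] = 108/36 = 3.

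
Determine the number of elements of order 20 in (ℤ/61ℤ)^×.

8

φ(61) = 61 − 1 = 60 = 2^2 · 3 · 5.
(Z/61Z)^× is cyclic (|G| = 60); a cyclic group of order m has exactly φ(d) elements of each order d | m, and none otherwise.
20 = 2^2 · 5 divides 60, and φ(20) = 8.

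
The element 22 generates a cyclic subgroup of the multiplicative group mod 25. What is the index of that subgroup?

The order of 22 must divide φ(25) = φ(5^2) = 5·(5−1) = 20 = 2^2 · 5.
Divisors of 20: 1, 2, 4, 5, 10, 20.
Check 22^d mod 25 for each divisor in increasing order:
22^1 ≡ 22 (mod 25)
22^2 ≡ 9 (mod 25)
22^4 ≡ 6 (mod 25)
22^5 ≡ 7 (mod 25)
22^10 ≡ 24 (mod 25)
22^20 ≡ 1 (mod 25) ✓
So ord_25(22) = 20, hence |⟨22⟩| = 20.
Index = |(Z/25Z)^×| / |⟨22⟩| = 20 / 20 = 1.

1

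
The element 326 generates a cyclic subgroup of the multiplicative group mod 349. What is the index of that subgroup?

The order of 326 must divide φ(349) = 349 − 1 = 348 = 2^2 · 3 · 29.
Divisors of 348: 1, 2, 3, 4, 6, 12, 29, 58, 87, 116, 174, 348.
Compute 326^d (mod 349) for the divisors d until we hit 1:
326^1 ≡ 326 (mod 349)
326^2 ≡ 180 (mod 349)
326^3 ≡ 48 (mod 349)
326^4 ≡ 292 (mod 349)
326^6 ≡ 210 (mod 349)
326^12 ≡ 126 (mod 349)
326^29 ≡ 123 (mod 349)
326^58 ≡ 122 (mod 349)
326^87 ≡ 348 (mod 349)
326^116 ≡ 226 (mod 349)
326^174 ≡ 1 (mod 349) ✓
Thus |⟨326⟩| = ord(326) = 174.
The index is φ(349) / ord(326) = 348 / 174 = 2.

2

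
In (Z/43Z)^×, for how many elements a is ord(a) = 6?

2

φ(43) = 43 − 1 = 42 = 2 · 3 · 7.
(Z/43Z)^× is cyclic (|G| = 42); a cyclic group of order m has exactly φ(d) elements of each order d | m, and none otherwise.
6 = 2 · 3 divides 42, and φ(6) = 2.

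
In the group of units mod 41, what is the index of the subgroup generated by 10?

8

ord(10) | φ(41) = 41 − 1 = 40 = 2^3 · 5.
Divisors of 40: 1, 2, 4, 5, 8, 10, 20, 40.
Check 10^d mod 41 for each divisor in increasing order:
10^1 ≡ 10
10^2 ≡ 18
10^4 ≡ 37
10^5 ≡ 1
Thus |⟨10⟩| = ord(10) = 5.
The index is φ(41) / ord(10) = 40 / 5 = 8.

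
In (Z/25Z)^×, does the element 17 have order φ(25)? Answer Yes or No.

φ(25) = φ(5^2) = 5·(5−1) = 20 = 2^2 · 5.
Test 17^(20/q) mod 25 for each prime factor q of 20:
17^10 ≡ 24 (mod 25)  [q = 2: ≢ 1 ✓]
17^4 ≡ 21 (mod 25)  [q = 5: ≢ 1 ✓]
All checks pass, so 17 has order 20 and is a primitive root modulo 25.

Yes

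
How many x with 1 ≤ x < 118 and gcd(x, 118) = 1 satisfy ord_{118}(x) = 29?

φ(118) = φ(2)·φ(59) = 1·58 = 58 = 2 · 29.
Since (Z/118Z)^× is cyclic of order 58, the number of elements of order d is φ(d) when d | 58 and 0 otherwise.
29 | 58, and φ(29) = 29 − 1 = 28.

28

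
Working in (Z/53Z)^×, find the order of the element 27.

52

The order of 27 must divide φ(53) = 53 − 1 = 52 = 2^2 · 13.
Divisors of 52: 1, 2, 4, 13, 26, 52.
Evaluate successive powers at the divisors of 52:
27^1 ≡ 27 (mod 53)
27^2 ≡ 40 (mod 53)
27^4 ≡ 10 (mod 53)
27^13 ≡ 23 (mod 53)
27^26 ≡ 52 (mod 53)
27^52 ≡ 1 (mod 53) ✓
So ord_53(27) = 52.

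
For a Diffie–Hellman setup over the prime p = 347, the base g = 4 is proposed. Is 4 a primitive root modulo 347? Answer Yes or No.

No

φ(347) = 347 − 1 = 346 = 2 · 173.
Test 4^(346/q) mod 347 for each prime factor q of 346:
4^173 ≡ 1 (mod 347)  [q = 2: ≡ 1 ✗]
4^2 ≡ 16 (mod 347)  [q = 173: ≢ 1 ✓]
4^173 ≡ 1 shows ord(4) | 173, strictly less than φ(347); not a primitive root.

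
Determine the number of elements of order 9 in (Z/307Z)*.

6

φ(307) = 307 − 1 = 306 = 2 · 3^2 · 17.
Since (Z/307Z)^× is cyclic of order 306, the number of elements of order d is φ(d) when d | 306 and 0 otherwise.
9 = 3^2 divides 306, and φ(9) = 6.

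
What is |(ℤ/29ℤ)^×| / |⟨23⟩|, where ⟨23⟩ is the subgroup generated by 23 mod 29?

4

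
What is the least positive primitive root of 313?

10

φ(313) = 313 − 1 = 312 = 2^3 · 3 · 13.
Test candidates g = 2, 3, … against the prime factors q ∈ {2, 3, 13} of φ(313): g is a generator iff g^(312/q) ≢ 1 for every such q.
g = 2: 2^156 ≡ 1 — hits 1, so not a primitive root.
g = 3: 3^156 ≡ 1 — hits 1, so not a primitive root.
g = 4: 4^156 ≡ 1 — hits 1, so not a primitive root.
g = 5: 5^156 ≡ 312; 5^104 ≡ 1 — hits 1, so not a primitive root.
g = 6: 6^156 ≡ 1 — hits 1, so not a primitive root.
g = 7: 7^156 ≡ 312; 7^104 ≡ 1 — hits 1, so not a primitive root.
g = 8: 8^156 ≡ 1 — hits 1, so not a primitive root.
g = 9: 9^156 ≡ 1 — hits 1, so not a primitive root.
g = 10: 10^156 ≡ 312; 10^104 ≡ 214; 10^24 ≡ 103 — none is 1, so 10 is a primitive root.
So 10 is the smallest generator of (Z/313Z)^×.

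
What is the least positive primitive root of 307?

φ(307) = 307 − 1 = 306 = 2 · 3^2 · 17.
g is a primitive root iff g^(306/q) ≢ 1 (mod 307) for each prime q ∈ {2, 3, 17}.
g = 2: 2^153 ≡ 306; 2^102 ≡ 1 — hits 1, so not a primitive root.
g = 3: 3^153 ≡ 306; 3^102 ≡ 1 — hits 1, so not a primitive root.
g = 4: 4^153 ≡ 1 — hits 1, so not a primitive root.
g = 5: 5^153 ≡ 306; 5^102 ≡ 289; 5^18 ≡ 81 — none is 1, so 5 is a primitive root.
The smallest primitive root modulo 307 is 5.

5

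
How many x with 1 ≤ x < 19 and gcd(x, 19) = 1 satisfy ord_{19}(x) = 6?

2

φ(19) = 19 − 1 = 18 = 2 · 3^2.
Since (Z/19Z)^× is cyclic of order 18, the number of elements of order d is φ(d) when d | 18 and 0 otherwise.
6 = 2 · 3 divides 18, and φ(6) = 2.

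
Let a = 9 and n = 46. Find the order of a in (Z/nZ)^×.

11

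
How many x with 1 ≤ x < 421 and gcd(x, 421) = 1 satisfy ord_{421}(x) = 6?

2

φ(421) = 421 − 1 = 420 = 2^2 · 3 · 5 · 7.
Since (Z/421Z)^× is cyclic of order 420, the number of elements of order d is φ(d) when d | 420 and 0 otherwise.
6 = 2 · 3 divides 420, and φ(6) = 2.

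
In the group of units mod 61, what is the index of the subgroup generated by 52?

6

By Lagrange's theorem, ord_61(52) divides φ(61) = 61 − 1 = 60 = 2^2 · 3 · 5.
Divisors of 60: 1, 2, 3, 4, 5, 6, 10, 12, 15, 20, 30, 60.
Check 52^d mod 61 for each divisor in increasing order:
52^1 ≡ 52 (mod 61)
52^2 ≡ 20 (mod 61)
52^3 ≡ 3 (mod 61)
52^4 ≡ 34 (mod 61)
52^5 ≡ 60 (mod 61)
52^6 ≡ 9 (mod 61)
52^10 ≡ 1 (mod 61) ✓
So ord_61(52) = 10, hence |⟨52⟩| = 10.
[(Z/61Z)^× : ⟨52⟩] = 60/10 = 6.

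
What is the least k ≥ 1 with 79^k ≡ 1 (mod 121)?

110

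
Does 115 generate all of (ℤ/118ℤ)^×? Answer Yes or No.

Yes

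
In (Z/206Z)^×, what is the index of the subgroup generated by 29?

2

ord(29) | φ(206) = φ(2)·φ(103) = 1·102 = 102 = 2 · 3 · 17.
Divisors of 102: 1, 2, 3, 6, 17, 34, 51, 102.
Check 29^d mod 206 for each divisor in increasing order:
29^1 ≡ 29
29^2 ≡ 17
29^3 ≡ 81
29^6 ≡ 175
29^17 ≡ 159
29^34 ≡ 149
29^51 ≡ 1
The order of 29 is 51, so the subgroup it generates has 51 elements.
The index is φ(206) / ord(29) = 102 / 51 = 2.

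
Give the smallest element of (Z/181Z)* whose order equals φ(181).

φ(181) = 181 − 1 = 180 = 2^2 · 3^2 · 5.
Test candidates g = 2, 3, … against the prime factors q ∈ {2, 3, 5} of φ(181): g is a generator iff g^(180/q) ≢ 1 for every such q.
g = 2: 2^90 ≡ 180; 2^60 ≡ 48; 2^36 ≡ 59 — none is 1, so 2 is a primitive root.
So 2 is the smallest generator of (Z/181Z)^×.

2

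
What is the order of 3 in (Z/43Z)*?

Since 3 ∈ (Z/43Z)^×, its order divides φ(43) = 43 − 1 = 42 = 2 · 3 · 7.
Divisors of 42: 1, 2, 3, 6, 7, 14, 21, 42.
Test each divisor d:
3^1 ≡ 3 (mod 43)
3^2 ≡ 9 (mod 43)
3^3 ≡ 27 (mod 43)
3^6 ≡ 41 (mod 43)
3^7 ≡ 37 (mod 43)
3^14 ≡ 36 (mod 43)
3^21 ≡ 42 (mod 43)
3^42 ≡ 1 (mod 43) ✓
So ord_43(3) = 42.

42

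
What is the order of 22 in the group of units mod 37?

36

Since 22 ∈ (Z/37Z)^×, its order divides φ(37) = 37 − 1 = 36 = 2^2 · 3^2.
Divisors of 36: 1, 2, 3, 4, 6, 9, 12, 18, 36.
Check 22^d mod 37 for each divisor in increasing order:
22^1 ≡ 22 (mod 37)
22^2 ≡ 3 (mod 37)
22^3 ≡ 29 (mod 37)
22^4 ≡ 9 (mod 37)
22^6 ≡ 27 (mod 37)
22^9 ≡ 6 (mod 37)
22^12 ≡ 26 (mod 37)
22^18 ≡ 36 (mod 37)
22^36 ≡ 1 (mod 37) ✓
Therefore the multiplicative order of 22 modulo 37 is 36.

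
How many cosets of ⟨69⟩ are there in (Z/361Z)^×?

57

Since 69 ∈ (Z/361Z)^×, its order divides φ(361) = φ(19^2) = 19·(19−1) = 342 = 2 · 3^2 · 19.
Divisors of 342: 1, 2, 3, 6, 9, 18, 19, 38, 57, 114, 171, 342.
Compute 69^d (mod 361) for the divisors d until we hit 1:
69^1 ≡ 69 (mod 361)
69^2 ≡ 68 (mod 361)
69^3 ≡ 360 (mod 361)
69^6 ≡ 1 (mod 361) ✓
So ord_361(69) = 6, hence |⟨69⟩| = 6.
The index is φ(361) / ord(69) = 342 / 6 = 57.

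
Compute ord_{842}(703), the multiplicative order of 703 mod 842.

By Lagrange's theorem, ord_842(703) divides φ(842) = φ(2)·φ(421) = 1·420 = 420 = 2^2 · 3 · 5 · 7.
Divisors of 420: 1, 2, 3, 4, 5, 6, 7, 10, 12, 14, 15, 20, 21, 28, 30, 35, 42, 60, 70, 84, 105, 140, 210, 420.
Evaluate successive powers at the divisors of 420:
703^1 ≡ 703
703^2 ≡ 797
703^3 ≡ 361
703^4 ≡ 341
703^5 ≡ 595
703^6 ≡ 653
703^7 ≡ 169
703^10 ≡ 385
703^12 ≡ 357
703^14 ≡ 775
703^15 ≡ 51
703^20 ≡ 33
703^21 ≡ 465
703^28 ≡ 279
703^30 ≡ 75
703^35 ≡ 841
703^42 ≡ 673
703^60 ≡ 573
703^70 ≡ 1
The smallest such exponent is 70, so the order of 703 is 70.

70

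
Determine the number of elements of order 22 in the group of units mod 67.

10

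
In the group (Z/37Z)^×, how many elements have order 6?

φ(37) = 37 − 1 = 36 = 2^2 · 3^2.
(Z/37Z)^× is cyclic (|G| = 36); a cyclic group of order m has exactly φ(d) elements of each order d | m, and none otherwise.
6 = 2 · 3 divides 36, and φ(6) = 2.

2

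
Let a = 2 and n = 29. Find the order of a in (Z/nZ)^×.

28

Since 2 ∈ (Z/29Z)^×, its order divides φ(29) = 29 − 1 = 28 = 2^2 · 7.
Divisors of 28: 1, 2, 4, 7, 14, 28.
Compute 2^d (mod 29) for the divisors d until we hit 1:
2^1 ≡ 2
2^2 ≡ 4
2^4 ≡ 16
2^7 ≡ 12
2^14 ≡ 28
2^28 ≡ 1
Therefore the multiplicative order of 2 modulo 29 is 28.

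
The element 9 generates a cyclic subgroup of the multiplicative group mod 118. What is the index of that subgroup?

2

By Lagrange's theorem, ord_118(9) divides φ(118) = φ(2)·φ(59) = 1·58 = 58 = 2 · 29.
Divisors of 58: 1, 2, 29, 58.
Compute 9^d (mod 118) for the divisors d until we hit 1:
9^1 ≡ 9 (mod 118)
9^2 ≡ 81 (mod 118)
9^29 ≡ 1 (mod 118) ✓
The order of 9 is 29, so the subgroup it generates has 29 elements.
[(Z/118Z)^× : ⟨9⟩] = 58/29 = 2.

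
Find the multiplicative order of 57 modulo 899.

6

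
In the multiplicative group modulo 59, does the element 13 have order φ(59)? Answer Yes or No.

φ(59) = 59 − 1 = 58 = 2 · 29.
Test 13^(58/q) mod 59 for each prime factor q of 58:
13^29 ≡ 58 (mod 59)  [q = 2: ≢ 1 ✓]
13^2 ≡ 51 (mod 59)  [q = 29: ≢ 1 ✓]
All checks pass, so 13 has order 58 and is a primitive root modulo 59.

Yes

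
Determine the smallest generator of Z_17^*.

φ(17) = 17 − 1 = 16 = 2^4.
g is a primitive root iff g^(16/q) ≢ 1 (mod 17) for each prime q ∈ {2}.
g = 2: 2^8 ≡ 1 — hits 1, so not a primitive root.
g = 3: 3^8 ≡ 16 — none is 1, so 3 is a primitive root.
Hence the least primitive root of 17 is 3.

3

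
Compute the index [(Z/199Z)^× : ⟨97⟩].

Since 97 ∈ (Z/199Z)^×, its order divides φ(199) = 199 − 1 = 198 = 2 · 3^2 · 11.
Divisors of 198: 1, 2, 3, 6, 9, 11, 18, 22, 33, 66, 99, 198.
Test each divisor d:
97^1 ≡ 97 (mod 199)
97^2 ≡ 56 (mod 199)
97^3 ≡ 59 (mod 199)
97^6 ≡ 98 (mod 199)
97^9 ≡ 11 (mod 199)
97^11 ≡ 19 (mod 199)
97^18 ≡ 121 (mod 199)
97^22 ≡ 162 (mod 199)
97^33 ≡ 93 (mod 199)
97^66 ≡ 92 (mod 199)
97^99 ≡ 198 (mod 199)
97^198 ≡ 1 (mod 199) ✓
Thus |⟨97⟩| = ord(97) = 198.
The index is φ(199) / ord(97) = 198 / 198 = 1.

1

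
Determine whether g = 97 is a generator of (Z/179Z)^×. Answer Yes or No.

Yes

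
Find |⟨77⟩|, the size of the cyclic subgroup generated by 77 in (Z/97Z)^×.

32

The order of 77 must divide φ(97) = 97 − 1 = 96 = 2^5 · 3.
Divisors of 96: 1, 2, 3, 4, 6, 8, 12, 16, 24, 32, 48, 96.
Check 77^d mod 97 for each divisor in increasing order:
77^1 ≡ 77 (mod 97)
77^2 ≡ 12 (mod 97)
77^3 ≡ 51 (mod 97)
77^4 ≡ 47 (mod 97)
77^6 ≡ 79 (mod 97)
77^8 ≡ 75 (mod 97)
77^12 ≡ 33 (mod 97)
77^16 ≡ 96 (mod 97)
77^24 ≡ 22 (mod 97)
77^32 ≡ 1 (mod 97) ✓
The smallest such exponent is 32, so the order of 77 is 32.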